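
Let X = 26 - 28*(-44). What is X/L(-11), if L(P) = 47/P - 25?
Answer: -6919/161 ≈ -42.975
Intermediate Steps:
L(P) = -25 + 47/P
X = 1258 (X = 26 + 1232 = 1258)
X/L(-11) = 1258/(-25 + 47/(-11)) = 1258/(-25 + 47*(-1/11)) = 1258/(-25 - 47/11) = 1258/(-322/11) = 1258*(-11/322) = -6919/161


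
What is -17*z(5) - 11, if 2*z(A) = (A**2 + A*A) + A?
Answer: -957/2 ≈ -478.50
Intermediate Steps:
z(A) = A**2 + A/2 (z(A) = ((A**2 + A*A) + A)/2 = ((A**2 + A**2) + A)/2 = (2*A**2 + A)/2 = (A + 2*A**2)/2 = A**2 + A/2)
-17*z(5) - 11 = -85*(1/2 + 5) - 11 = -85*11/2 - 11 = -17*55/2 - 11 = -935/2 - 11 = -957/2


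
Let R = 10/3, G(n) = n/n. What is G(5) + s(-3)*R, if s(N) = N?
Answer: -9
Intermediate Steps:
G(n) = 1
R = 10/3 (R = 10*(⅓) = 10/3 ≈ 3.3333)
G(5) + s(-3)*R = 1 - 3*10/3 = 1 - 10 = -9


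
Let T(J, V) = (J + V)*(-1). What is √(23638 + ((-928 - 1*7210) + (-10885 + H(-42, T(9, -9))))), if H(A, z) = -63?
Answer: 2*√1138 ≈ 67.469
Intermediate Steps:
T(J, V) = -J - V
√(23638 + ((-928 - 1*7210) + (-10885 + H(-42, T(9, -9))))) = √(23638 + ((-928 - 1*7210) + (-10885 - 63))) = √(23638 + ((-928 - 7210) - 10948)) = √(23638 + (-8138 - 10948)) = √(23638 - 19086) = √4552 = 2*√1138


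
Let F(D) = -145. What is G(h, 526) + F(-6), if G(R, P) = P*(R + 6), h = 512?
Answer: 272323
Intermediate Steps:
G(R, P) = P*(6 + R)
G(h, 526) + F(-6) = 526*(6 + 512) - 145 = 526*518 - 145 = 272468 - 145 = 272323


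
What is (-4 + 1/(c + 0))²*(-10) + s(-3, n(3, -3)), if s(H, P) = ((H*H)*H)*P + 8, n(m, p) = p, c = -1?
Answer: -161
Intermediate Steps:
s(H, P) = 8 + P*H³ (s(H, P) = (H²*H)*P + 8 = H³*P + 8 = P*H³ + 8 = 8 + P*H³)
(-4 + 1/(c + 0))²*(-10) + s(-3, n(3, -3)) = (-4 + 1/(-1 + 0))²*(-10) + (8 - 3*(-3)³) = (-4 + 1/(-1))²*(-10) + (8 - 3*(-27)) = (-4 - 1)²*(-10) + (8 + 81) = (-5)²*(-10) + 89 = 25*(-10) + 89 = -250 + 89 = -161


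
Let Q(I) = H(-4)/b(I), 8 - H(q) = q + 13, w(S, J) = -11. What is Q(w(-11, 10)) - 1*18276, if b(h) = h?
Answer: -201035/11 ≈ -18276.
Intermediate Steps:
H(q) = -5 - q (H(q) = 8 - (q + 13) = 8 - (13 + q) = 8 + (-13 - q) = -5 - q)
Q(I) = -1/I (Q(I) = (-5 - 1*(-4))/I = (-5 + 4)/I = -1/I)
Q(w(-11, 10)) - 1*18276 = -1/(-11) - 1*18276 = -1*(-1/11) - 18276 = 1/11 - 18276 = -201035/11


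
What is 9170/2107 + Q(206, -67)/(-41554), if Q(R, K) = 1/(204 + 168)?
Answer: 20250094979/4652884488 ≈ 4.3522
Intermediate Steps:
Q(R, K) = 1/372
9170/2107 + Q(206, -67)/(-41554) = 9170/2107 + (1/372)/(-41554) = 9170*(1/2107) + (1/372)*(-1/41554) = 1310/301 - 1/15458088 = 20250094979/4652884488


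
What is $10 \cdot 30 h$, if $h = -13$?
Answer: $-3900$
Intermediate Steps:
$10 \cdot 30 h = 10 \cdot 30 \left(-13\right) = 300 \left(-13\right) = -3900$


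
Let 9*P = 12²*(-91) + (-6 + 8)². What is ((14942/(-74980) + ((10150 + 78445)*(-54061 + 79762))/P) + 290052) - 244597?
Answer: -14919042751581/9822380 ≈ -1.5189e+6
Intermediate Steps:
P = -13100/9 (P = (12²*(-91) + (-6 + 8)²)/9 = (144*(-91) + 2²)/9 = (-13104 + 4)/9 = (⅑)*(-13100) = -13100/9 ≈ -1455.6)
((14942/(-74980) + ((10150 + 78445)*(-54061 + 79762))/P) + 290052) - 244597 = ((14942/(-74980) + ((10150 + 78445)*(-54061 + 79762))/(-13100/9)) + 290052) - 244597 = ((14942*(-1/74980) + (88595*25701)*(-9/13100)) + 290052) - 244597 = ((-7471/37490 + 2276980095*(-9/13100)) + 290052) - 244597 = ((-7471/37490 - 4098564171/2620) + 290052) - 244597 = (-15365519034481/9822380 + 290052) - 244597 = -12516518070721/9822380 - 244597 = -14919042751581/9822380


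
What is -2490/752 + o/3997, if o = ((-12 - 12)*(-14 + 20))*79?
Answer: -9253641/1502872 ≈ -6.1573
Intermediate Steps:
o = -11376 (o = -24*6*79 = -144*79 = -11376)
-2490/752 + o/3997 = -2490/752 - 11376/3997 = -2490*1/752 - 11376*1/3997 = -1245/376 - 11376/3997 = -9253641/1502872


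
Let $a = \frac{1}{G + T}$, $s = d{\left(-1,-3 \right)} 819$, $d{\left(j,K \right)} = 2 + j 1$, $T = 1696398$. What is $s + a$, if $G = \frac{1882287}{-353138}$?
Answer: $\frac{490630725640841}{599060714637} \approx 819.0$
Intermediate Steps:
$G = - \frac{1882287}{353138}$ ($G = 1882287 \left(- \frac{1}{353138}\right) = - \frac{1882287}{353138} \approx -5.3302$)
$d{\left(j,K \right)} = 2 + j$
$s = 819$ ($s = \left(2 - 1\right) 819 = 1 \cdot 819 = 819$)
$a = \frac{353138}{599060714637}$ ($a = \frac{1}{- \frac{1882287}{353138} + 1696398} = \frac{1}{\frac{599060714637}{353138}} = \frac{353138}{599060714637} \approx 5.8949 \cdot 10^{-7}$)
$s + a = 819 + \frac{353138}{599060714637} = \frac{490630725640841}{599060714637}$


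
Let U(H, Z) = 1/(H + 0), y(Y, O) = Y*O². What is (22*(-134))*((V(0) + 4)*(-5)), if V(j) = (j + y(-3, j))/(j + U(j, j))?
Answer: 58960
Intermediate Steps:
U(H, Z) = 1/H
V(j) = (j - 3*j²)/(j + 1/j)
(22*(-134))*((V(0) + 4)*(-5)) = (22*(-134))*((0²*(1 - 3*0)/(1 + 0²) + 4)*(-5)) = -2948*(0*(1 + 0)/(1 + 0) + 4)*(-5) = -2948*(0*1/1 + 4)*(-5) = -2948*(0*1*1 + 4)*(-5) = -2948*(0 + 4)*(-5) = -11792*(-5) = -2948*(-20) = 58960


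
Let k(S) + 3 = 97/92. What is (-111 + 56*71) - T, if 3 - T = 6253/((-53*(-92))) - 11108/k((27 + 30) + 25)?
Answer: 8354848271/872804 ≈ 9572.4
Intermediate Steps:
k(S) = -179/92 (k(S) = -3 + 97/92 = -179/92)
T = -4981460811/872804 (T = 3 - (6253/((-53*(-92))) - 11108/(-179/92)) = 3 - (6253/4876 - 11108*(-92/179)) = 3 - (6253*(1/4876) + 1021936/179) = 3 - (6253/4876 + 1021936/179) = 3 - 1*4984079223/872804 = 3 - 4984079223/872804 = -4981460811/872804 ≈ -5707.4)
(-111 + 56*71) - T = (-111 + 56*71) - 1*(-4981460811/872804) = (-111 + 3976) + 4981460811/872804 = 3865 + 4981460811/872804 = 8354848271/872804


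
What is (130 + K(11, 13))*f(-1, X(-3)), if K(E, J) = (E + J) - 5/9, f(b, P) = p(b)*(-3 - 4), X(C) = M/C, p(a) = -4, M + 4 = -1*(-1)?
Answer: 38668/9 ≈ 4296.4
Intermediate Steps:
M = -3 (M = -4 - 1*(-1) = -4 + 1 = -3)
X(C) = -3/C
f(b, P) = 28 (f(b, P) = -4*(-3 - 4) = -4*(-7) = 28)
K(E, J) = -5/9 + E + J (K(E, J) = (E + J) - 5*1/9 = (E + J) - 5/9 = -5/9 + E + J)
(130 + K(11, 13))*f(-1, X(-3)) = (130 + (-5/9 + 11 + 13))*28 = (130 + 211/9)*28 = (1381/9)*28 = 38668/9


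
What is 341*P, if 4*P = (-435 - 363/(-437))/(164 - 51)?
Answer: -16174653/49381 ≈ -327.55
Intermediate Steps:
P = -47433/49381 (P = ((-435 - 363/(-437))/(164 - 51))/4 = ((-435 - 363*(-1/437))/113)/4 = ((-435 + 363/437)*(1/113))/4 = (-189732/437*1/113)/4 = (1/4)*(-189732/49381) = -47433/49381 ≈ -0.96055)
341*P = 341*(-47433/49381) = -16174653/49381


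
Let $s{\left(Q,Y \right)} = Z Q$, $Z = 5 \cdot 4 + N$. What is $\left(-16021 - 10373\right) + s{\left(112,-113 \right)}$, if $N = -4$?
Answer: $-24602$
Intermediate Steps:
$Z = 16$ ($Z = 5 \cdot 4 - 4 = 20 - 4 = 16$)
$s{\left(Q,Y \right)} = 16 Q$
$\left(-16021 - 10373\right) + s{\left(112,-113 \right)} = \left(-16021 - 10373\right) + 16 \cdot 112 = -26394 + 1792 = -24602$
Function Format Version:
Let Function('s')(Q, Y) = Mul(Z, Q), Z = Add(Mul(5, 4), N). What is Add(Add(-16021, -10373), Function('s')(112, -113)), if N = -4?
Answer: -24602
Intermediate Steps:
Z = 16 (Z = Add(Mul(5, 4), -4) = Add(20, -4) = 16)
Function('s')(Q, Y) = Mul(16, Q)
Add(Add(-16021, -10373), Function('s')(112, -113)) = Add(Add(-16021, -10373), Mul(16, 112)) = Add(-26394, 1792) = -24602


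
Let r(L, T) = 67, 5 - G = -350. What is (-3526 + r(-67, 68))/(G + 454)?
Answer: -3459/809 ≈ -4.2757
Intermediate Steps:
G = 355 (G = 5 - 1*(-350) = 5 + 350 = 355)
(-3526 + r(-67, 68))/(G + 454) = (-3526 + 67)/(355 + 454) = -3459/809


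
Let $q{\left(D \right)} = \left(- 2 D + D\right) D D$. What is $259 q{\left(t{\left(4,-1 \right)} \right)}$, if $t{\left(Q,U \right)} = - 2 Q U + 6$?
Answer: $-710696$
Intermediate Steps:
$t{\left(Q,U \right)} = 6 - 2 Q U$ ($t{\left(Q,U \right)} = - 2 Q U + 6 = 6 - 2 Q U$)
$q{\left(D \right)} = - D^{3}$ ($q{\left(D \right)} = - D D D = - D^{2} D = - D^{3}$)
$259 q{\left(t{\left(4,-1 \right)} \right)} = 259 \left(- \left(6 - 8 \left(-1\right)\right)^{3}\right) = 259 \left(- \left(6 + 8\right)^{3}\right) = 259 \left(- 14^{3}\right) = 259 \left(\left(-1\right) 2744\right) = 259 \left(-2744\right) = -710696$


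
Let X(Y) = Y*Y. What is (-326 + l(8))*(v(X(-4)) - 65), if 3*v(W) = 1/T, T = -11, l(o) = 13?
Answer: 671698/33 ≈ 20355.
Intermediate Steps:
X(Y) = Y²
v(W) = -1/33 (v(W) = (⅓)/(-11) = (⅓)*(-1/11) = -1/33)
(-326 + l(8))*(v(X(-4)) - 65) = (-326 + 13)*(-1/33 - 65) = -313*(-2146/33) = 671698/33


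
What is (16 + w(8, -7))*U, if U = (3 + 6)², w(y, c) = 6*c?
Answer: -2106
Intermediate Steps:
U = 81 (U = 9² = 81)
(16 + w(8, -7))*U = (16 + 6*(-7))*81 = (16 - 42)*81 = -26*81 = -2106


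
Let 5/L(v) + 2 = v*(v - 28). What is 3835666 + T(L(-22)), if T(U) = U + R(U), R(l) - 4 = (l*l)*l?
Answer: 5077480411986785/1323753192 ≈ 3.8357e+6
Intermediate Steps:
L(v) = 5/(-2 + v*(-28 + v)) (L(v) = 5/(-2 + v*(v - 28)) = 5/(-2 + v*(-28 + v)))
R(l) = 4 + l**3 (R(l) = 4 + (l*l)*l = 4 + l**2*l = 4 + l**3)
T(U) = 4 + U + U**3 (T(U) = U + (4 + U**3) = 4 + U + U**3)
3835666 + T(L(-22)) = 3835666 + (4 + 5/(-2 + (-22)**2 - 28*(-22)) + (5/(-2 + (-22)**2 - 28*(-22)))**3) = 3835666 + (4 + 5/(-2 + 484 + 616) + (5/(-2 + 484 + 616))**3) = 3835666 + (4 + 5/1098 + (5/1098)**3) = 3835666 + (4 + 5/1098 + 125/1323753192) = 3835666 + 5301040913/1323753192 = 5077480411986785/1323753192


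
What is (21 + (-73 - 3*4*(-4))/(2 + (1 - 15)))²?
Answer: 76729/144 ≈ 532.84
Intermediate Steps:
(21 + (-73 - 3*4*(-4))/(2 + (1 - 15)))² = (21 + (-73 - 12*(-4))/(2 - 14))² = (21 + (-73 + 48)/(-12))² = (21 - 25*(-1/12))² = (21 + 25/12)² = (277/12)² = 76729/144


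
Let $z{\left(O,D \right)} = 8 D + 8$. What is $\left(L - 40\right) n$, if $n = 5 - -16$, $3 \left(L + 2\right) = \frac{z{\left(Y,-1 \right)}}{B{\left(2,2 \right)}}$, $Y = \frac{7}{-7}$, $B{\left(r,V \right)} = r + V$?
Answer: $-882$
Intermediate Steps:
$B{\left(r,V \right)} = V + r$
$Y = -1$ ($Y = 7 \left(- \frac{1}{7}\right) = -1$)
$z{\left(O,D \right)} = 8 + 8 D$
$L = -2$ ($L = -2 + \frac{\left(8 + 8 \left(-1\right)\right) \frac{1}{2 + 2}}{3} = -2 + \frac{\left(8 - 8\right) \frac{1}{4}}{3} = -2 + \frac{0 \cdot \frac{1}{4}}{3} = -2 + \frac{1}{3} \cdot 0 = -2 + 0 = -2$)
$n = 21$ ($n = 5 + 16 = 21$)
$\left(L - 40\right) n = \left(-2 - 40\right) 21 = \left(-42\right) 21 = -882$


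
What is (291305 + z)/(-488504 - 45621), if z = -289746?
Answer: -1559/534125 ≈ -0.0029188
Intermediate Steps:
(291305 + z)/(-488504 - 45621) = (291305 - 289746)/(-488504 - 45621) = 1559/(-534125) = 1559*(-1/534125) = -1559/534125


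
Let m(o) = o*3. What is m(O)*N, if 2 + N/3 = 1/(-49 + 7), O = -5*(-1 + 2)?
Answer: 1275/14 ≈ 91.071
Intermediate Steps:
O = -5 (O = -5*1 = -5)
N = -85/14 (N = -6 + 3/(-49 + 7) = -6 + 3/(-42) = -6 + 3*(-1/42) = -6 - 1/14 = -85/14 ≈ -6.0714)
m(o) = 3*o
m(O)*N = (3*(-5))*(-85/14) = -15*(-85/14) = 1275/14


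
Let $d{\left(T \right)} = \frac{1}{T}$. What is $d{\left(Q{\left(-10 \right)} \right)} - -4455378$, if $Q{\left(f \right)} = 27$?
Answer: $\frac{120295207}{27} \approx 4.4554 \cdot 10^{6}$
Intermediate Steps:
$d{\left(Q{\left(-10 \right)} \right)} - -4455378 = \frac{1}{27} - -4455378 = \frac{1}{27} + 4455378 = \frac{120295207}{27}$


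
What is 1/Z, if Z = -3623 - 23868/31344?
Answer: -2612/9465265 ≈ -0.00027596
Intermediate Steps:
Z = -9465265/2612 (Z = -3623 - 23868/31344 = -3623 - 1*1989/2612 = -3623 - 1989/2612 = -9465265/2612 ≈ -3623.8)
1/Z = 1/(-9465265/2612) = -2612/9465265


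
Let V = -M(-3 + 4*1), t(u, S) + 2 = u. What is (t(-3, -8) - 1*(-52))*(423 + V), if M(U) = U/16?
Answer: 318049/16 ≈ 19878.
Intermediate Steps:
t(u, S) = -2 + u
M(U) = U/16 (M(U) = U*(1/16) = U/16)
V = -1/16 (V = -(-3 + 4*1)/16 = -(-3 + 4)/16 = -1/16 ≈ -0.062500)
(t(-3, -8) - 1*(-52))*(423 + V) = ((-2 - 3) - 1*(-52))*(423 - 1/16) = (-5 + 52)*(6767/16) = 47*(6767/16) = 318049/16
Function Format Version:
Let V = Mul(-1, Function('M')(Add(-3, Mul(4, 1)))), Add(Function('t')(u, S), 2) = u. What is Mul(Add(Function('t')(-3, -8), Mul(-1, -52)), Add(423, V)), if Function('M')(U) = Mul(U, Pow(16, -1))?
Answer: Rational(318049, 16) ≈ 19878.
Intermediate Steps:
Function('t')(u, S) = Add(-2, u)
Function('M')(U) = Mul(Rational(1, 16), U) (Function('M')(U) = Mul(U, Rational(1, 16)) = Mul(Rational(1, 16), U))
V = Rational(-1, 16) (V = Mul(-1, Mul(Rational(1, 16), Add(-3, Mul(4, 1)))) = Mul(-1, Mul(Rational(1, 16), Add(-3, 4))) = Mul(-1, Mul(Rational(1, 16), 1)) = Mul(-1, Rational(1, 16)) = Rational(-1, 16) ≈ -0.062500)
Mul(Add(Function('t')(-3, -8), Mul(-1, -52)), Add(423, V)) = Mul(Add(Add(-2, -3), Mul(-1, -52)), Add(423, Rational(-1, 16))) = Mul(Add(-5, 52), Rational(6767, 16)) = Mul(47, Rational(6767, 16)) = Rational(318049, 16)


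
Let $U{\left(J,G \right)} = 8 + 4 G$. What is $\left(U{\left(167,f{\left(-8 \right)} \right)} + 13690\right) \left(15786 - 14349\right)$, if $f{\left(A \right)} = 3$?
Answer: $19701270$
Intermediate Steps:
$\left(U{\left(167,f{\left(-8 \right)} \right)} + 13690\right) \left(15786 - 14349\right) = \left(\left(8 + 4 \cdot 3\right) + 13690\right) \left(15786 - 14349\right) = \left(\left(8 + 12\right) + 13690\right) \left(15786 - 14349\right) = \left(20 + 13690\right) \left(15786 - 14349\right) = 13710 \cdot 1437 = 19701270$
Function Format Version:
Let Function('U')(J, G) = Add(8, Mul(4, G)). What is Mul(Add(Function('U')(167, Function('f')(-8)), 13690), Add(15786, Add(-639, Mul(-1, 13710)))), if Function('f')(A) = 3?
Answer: 19701270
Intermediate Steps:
Mul(Add(Function('U')(167, Function('f')(-8)), 13690), Add(15786, Add(-639, Mul(-1, 13710)))) = Mul(Add(Add(8, Mul(4, 3)), 13690), Add(15786, Add(-639, Mul(-1, 13710)))) = Mul(Add(Add(8, 12), 13690), Add(15786, Add(-639, -13710))) = Mul(Add(20, 13690), Add(15786, -14349)) = Mul(13710, 1437) = 19701270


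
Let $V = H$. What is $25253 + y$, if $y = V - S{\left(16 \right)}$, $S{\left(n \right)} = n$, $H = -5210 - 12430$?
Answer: $7597$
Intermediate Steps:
$H = -17640$ ($H = -5210 - 12430 = -17640$)
$V = -17640$
$y = -17656$ ($y = -17640 - 16 = -17656$)
$25253 + y = 25253 - 17656 = 7597$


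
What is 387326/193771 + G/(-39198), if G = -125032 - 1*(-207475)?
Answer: -264219335/2531811886 ≈ -0.10436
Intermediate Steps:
G = 82443 (G = -125032 + 207475 = 82443)
387326/193771 + G/(-39198) = 387326/193771 + 82443/(-39198) = 387326*(1/193771) + 82443*(-1/39198) = 387326/193771 - 27481/13066 = -264219335/2531811886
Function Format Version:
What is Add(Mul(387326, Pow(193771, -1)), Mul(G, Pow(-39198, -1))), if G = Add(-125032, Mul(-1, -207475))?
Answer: Rational(-264219335, 2531811886) ≈ -0.10436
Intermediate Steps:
G = 82443 (G = Add(-125032, 207475) = 82443)
Add(Mul(387326, Pow(193771, -1)), Mul(G, Pow(-39198, -1))) = Add(Mul(387326, Pow(193771, -1)), Mul(82443, Pow(-39198, -1))) = Add(Mul(387326, Rational(1, 193771)), Mul(82443, Rational(-1, 39198))) = Add(Rational(387326, 193771), Rational(-27481, 13066)) = Rational(-264219335, 2531811886)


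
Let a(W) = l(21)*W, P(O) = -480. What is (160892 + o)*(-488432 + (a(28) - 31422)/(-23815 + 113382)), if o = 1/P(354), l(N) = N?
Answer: -1689266345227564351/21496080 ≈ -7.8585e+10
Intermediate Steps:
o = -1/480 (o = 1/(-480) = -1/480 ≈ -0.0020833)
a(W) = 21*W
(160892 + o)*(-488432 + (a(28) - 31422)/(-23815 + 113382)) = (160892 - 1/480)*(-488432 + (21*28 - 31422)/(-23815 + 113382)) = 77228159*(-488432 + (588 - 31422)/89567)/480 = 77228159*(-488432 - 30834*1/89567)/480 = 77228159*(-488432 - 30834/89567)/480 = (77228159/480)*(-43747419778/89567) = -1689266345227564351/21496080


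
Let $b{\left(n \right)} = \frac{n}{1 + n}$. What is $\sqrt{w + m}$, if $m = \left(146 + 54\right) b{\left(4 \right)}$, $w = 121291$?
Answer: $\sqrt{121451} \approx 348.5$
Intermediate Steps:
$m = 160$ ($m = \left(146 + 54\right) \frac{4}{1 + 4} = 200 \cdot \frac{4}{5} = 160$)
$\sqrt{w + m} = \sqrt{121291 + 160} = \sqrt{121451}$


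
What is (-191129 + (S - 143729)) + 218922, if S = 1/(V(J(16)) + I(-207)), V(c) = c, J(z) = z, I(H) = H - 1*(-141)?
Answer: -5796801/50 ≈ -1.1594e+5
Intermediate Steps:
I(H) = 141 + H (I(H) = H + 141 = 141 + H)
S = -1/50 (S = 1/(16 + (141 - 207)) = 1/(16 - 66) = 1/(-50) = -1/50 ≈ -0.020000)
(-191129 + (S - 143729)) + 218922 = (-191129 + (-1/50 - 143729)) + 218922 = (-191129 - 7186451/50) + 218922 = -16742901/50 + 218922 = -5796801/50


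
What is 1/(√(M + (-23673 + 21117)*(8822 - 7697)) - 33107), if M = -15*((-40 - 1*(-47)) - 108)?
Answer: -33107/1098947434 - I*√2873985/1098947434 ≈ -3.0126e-5 - 1.5426e-6*I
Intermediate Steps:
M = 1515 (M = -15*((-40 + 47) - 108) = -15*(7 - 108) = -15*(-101) = 1515)
1/(√(M + (-23673 + 21117)*(8822 - 7697)) - 33107) = 1/(√(1515 + (-23673 + 21117)*(8822 - 7697)) - 33107) = 1/(√(1515 - 2556*1125) - 33107) = 1/(√(1515 - 2875500) - 33107) = 1/(√(-2873985) - 33107) = 1/(I*√2873985 - 33107) = 1/(-33107 + I*√2873985)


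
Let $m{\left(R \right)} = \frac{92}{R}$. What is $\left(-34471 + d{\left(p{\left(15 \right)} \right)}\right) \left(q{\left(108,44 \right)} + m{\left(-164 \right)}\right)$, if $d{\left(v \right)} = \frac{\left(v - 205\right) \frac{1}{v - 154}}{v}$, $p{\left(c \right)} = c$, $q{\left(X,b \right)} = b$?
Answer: $- \frac{25600751189}{17097} \approx -1.4974 \cdot 10^{6}$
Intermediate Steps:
$d{\left(v \right)} = \frac{-205 + v}{v \left(-154 + v\right)}$ ($d{\left(v \right)} = \frac{\left(-205 + v\right) \frac{1}{-154 + v}}{v} = \frac{\frac{1}{-154 + v} \left(-205 + v\right)}{v} = \frac{-205 + v}{v \left(-154 + v\right)}$)
$\left(-34471 + d{\left(p{\left(15 \right)} \right)}\right) \left(q{\left(108,44 \right)} + m{\left(-164 \right)}\right) = \left(-34471 + \frac{-205 + 15}{15 \left(-154 + 15\right)}\right) \left(44 + \frac{92}{-164}\right) = \left(-34471 + \frac{1}{15} \frac{1}{-139} \left(-190\right)\right) \left(44 + 92 \left(- \frac{1}{164}\right)\right) = \left(-34471 + \frac{1}{15} \left(- \frac{1}{139}\right) \left(-190\right)\right) \left(44 - \frac{23}{41}\right) = \left(-34471 + \frac{38}{417}\right) \frac{1781}{41} = \left(- \frac{14374369}{417}\right) \frac{1781}{41} = - \frac{25600751189}{17097}$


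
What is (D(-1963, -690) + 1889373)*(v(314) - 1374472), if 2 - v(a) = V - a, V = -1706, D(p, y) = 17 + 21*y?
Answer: -2573206505000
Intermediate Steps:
v(a) = 1708 + a (v(a) = 2 - (-1706 - a) = 2 + (1706 + a) = 1708 + a)
(D(-1963, -690) + 1889373)*(v(314) - 1374472) = ((17 + 21*(-690)) + 1889373)*((1708 + 314) - 1374472) = ((17 - 14490) + 1889373)*(2022 - 1374472) = (-14473 + 1889373)*(-1372450) = 1874900*(-1372450) = -2573206505000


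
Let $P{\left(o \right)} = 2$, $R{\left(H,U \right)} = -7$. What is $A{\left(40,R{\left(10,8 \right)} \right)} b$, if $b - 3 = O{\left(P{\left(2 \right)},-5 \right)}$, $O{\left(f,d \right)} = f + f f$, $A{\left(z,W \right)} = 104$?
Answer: $936$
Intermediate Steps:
$O{\left(f,d \right)} = f + f^{2}$
$b = 9$ ($b = 3 + 2 \left(1 + 2\right) = 3 + 2 \cdot 3 = 3 + 6 = 9$)
$A{\left(40,R{\left(10,8 \right)} \right)} b = 104 \cdot 9 = 936$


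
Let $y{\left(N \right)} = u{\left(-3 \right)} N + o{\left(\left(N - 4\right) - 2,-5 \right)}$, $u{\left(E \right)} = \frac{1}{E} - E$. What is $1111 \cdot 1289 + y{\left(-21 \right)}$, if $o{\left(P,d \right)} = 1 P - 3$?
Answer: $1431993$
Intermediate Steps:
$o{\left(P,d \right)} = -3 + P$ ($o{\left(P,d \right)} = P - 3 = -3 + P$)
$y{\left(N \right)} = -9 + \frac{11 N}{3}$ ($y{\left(N \right)} = \left(\frac{1}{-3} - -3\right) N + \left(-3 + \left(\left(N - 4\right) - 2\right)\right) = \left(- \frac{1}{3} + 3\right) N + \left(-3 + \left(\left(-4 + N\right) - 2\right)\right) = \frac{8 N}{3} + \left(-3 + \left(-6 + N\right)\right) = \frac{8 N}{3} + \left(-9 + N\right) = -9 + \frac{11 N}{3}$)
$1111 \cdot 1289 + y{\left(-21 \right)} = 1111 \cdot 1289 + \left(-9 + \frac{11}{3} \left(-21\right)\right) = 1432079 - 86 = 1431993$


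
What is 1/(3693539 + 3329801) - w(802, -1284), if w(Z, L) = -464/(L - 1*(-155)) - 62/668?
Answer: -421319443047/1324201593620 ≈ -0.31817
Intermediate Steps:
w(Z, L) = -31/334 - 464/(155 + L) (w(Z, L) = -464/(L + 155) - 62*1/668 = -464/(155 + L) - 31/334 = -31/334 - 464/(155 + L))
1/(3693539 + 3329801) - w(802, -1284) = 1/(3693539 + 3329801) - (-159781 - 31*(-1284))/(334*(155 - 1284)) = 1/7023340 - (-159781 + 39804)/(334*(-1129)) = 1/7023340 - (-1)*(-119977)/(334*1129) = 1/7023340 - 1*119977/377086 = 1/7023340 - 119977/377086 = -421319443047/1324201593620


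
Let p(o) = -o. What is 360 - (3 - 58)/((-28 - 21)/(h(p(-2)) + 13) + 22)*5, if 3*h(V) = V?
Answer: 56615/151 ≈ 374.93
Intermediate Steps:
h(V) = V/3
360 - (3 - 58)/((-28 - 21)/(h(p(-2)) + 13) + 22)*5 = 360 - (3 - 58)/((-28 - 21)/((-1*(-2))/3 + 13) + 22)*5 = 360 - (-55/(-49/((⅓)*2 + 13) + 22))*5 = 360 - (-55/(-49/(⅔ + 13) + 22))*5 = 360 - (-55/(-49/41/3 + 22))*5 = 360 - (-55/(-49*3/41 + 22))*5 = 360 - (-55/(-147/41 + 22))*5 = 360 - (-55/755/41)*5 = 360 - (-55*41/755)*5 = 360 - (-451)*5/151 = 360 - 1*(-2255/151) = 360 + 2255/151 = 56615/151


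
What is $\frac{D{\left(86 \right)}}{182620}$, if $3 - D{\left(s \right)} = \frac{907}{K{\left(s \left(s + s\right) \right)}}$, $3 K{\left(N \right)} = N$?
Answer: $\frac{8331}{540263008} \approx 1.542 \cdot 10^{-5}$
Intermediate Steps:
$K{\left(N \right)} = \frac{N}{3}$
$D{\left(s \right)} = 3 - \frac{2721}{2 s^{2}}$ ($D{\left(s \right)} = 3 - \frac{907}{\frac{1}{3} s \left(s + s\right)} = 3 - \frac{907}{\frac{1}{3} s 2 s} = 3 - \frac{907}{\frac{1}{3} \cdot 2 s^{2}} = 3 - \frac{907}{\frac{2}{3} s^{2}} = 3 - 907 \frac{3}{2 s^{2}} = 3 - \frac{2721}{2 s^{2}}$)
$\frac{D{\left(86 \right)}}{182620} = \frac{3 - \frac{2721}{2 \cdot 7396}}{182620} = \left(3 - \frac{2721}{14792}\right) \frac{1}{182620} = \frac{41655}{14792} \cdot \frac{1}{182620} = \frac{8331}{540263008}$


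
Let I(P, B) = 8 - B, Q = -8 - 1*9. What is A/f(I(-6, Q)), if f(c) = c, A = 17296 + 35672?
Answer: 52968/25 ≈ 2118.7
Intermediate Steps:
Q = -17 (Q = -8 - 9 = -17)
A = 52968
A/f(I(-6, Q)) = 52968/(8 - 1*(-17)) = 52968/(8 + 17) = 52968/25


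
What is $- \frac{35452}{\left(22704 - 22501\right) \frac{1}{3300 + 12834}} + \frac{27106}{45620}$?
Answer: $- \frac{13046919624821}{4630430} \approx -2.8176 \cdot 10^{6}$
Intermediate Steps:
$- \frac{35452}{\left(22704 - 22501\right) \frac{1}{3300 + 12834}} + \frac{27106}{45620} = - \frac{35452}{203 \cdot \frac{1}{16134}} + 27106 \cdot \frac{1}{45620} = - \frac{35452}{203 \cdot \frac{1}{16134}} + \frac{13553}{22810} = - \frac{35452}{\frac{203}{16134}} + \frac{13553}{22810} = \left(-35452\right) \frac{16134}{203} + \frac{13553}{22810} = - \frac{571982568}{203} + \frac{13553}{22810} = - \frac{13046919624821}{4630430}$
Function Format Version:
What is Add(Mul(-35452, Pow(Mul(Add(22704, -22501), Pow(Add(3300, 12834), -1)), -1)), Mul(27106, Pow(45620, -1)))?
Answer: Rational(-13046919624821, 4630430) ≈ -2.8176e+6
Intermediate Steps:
Add(Mul(-35452, Pow(Mul(Add(22704, -22501), Pow(Add(3300, 12834), -1)), -1)), Mul(27106, Pow(45620, -1))) = Add(Mul(-35452, Pow(Mul(203, Pow(16134, -1)), -1)), Mul(27106, Rational(1, 45620))) = Add(Mul(-35452, Pow(Mul(203, Rational(1, 16134)), -1)), Rational(13553, 22810)) = Add(Mul(-35452, Pow(Rational(203, 16134), -1)), Rational(13553, 22810)) = Add(Mul(-35452, Rational(16134, 203)), Rational(13553, 22810)) = Add(Rational(-571982568, 203), Rational(13553, 22810)) = Rational(-13046919624821, 4630430)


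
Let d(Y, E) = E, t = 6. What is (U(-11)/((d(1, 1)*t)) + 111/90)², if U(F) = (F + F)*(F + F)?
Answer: 670761/100 ≈ 6707.6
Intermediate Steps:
U(F) = 4*F² (U(F) = (2*F)*(2*F) = 4*F²)
(U(-11)/((d(1, 1)*t)) + 111/90)² = ((4*(-11)²)/((1*6)) + 111/90)² = ((4*121)/6 + 111*(1/90))² = (484*(⅙) + 37/30)² = (242/3 + 37/30)² = (819/10)² = 670761/100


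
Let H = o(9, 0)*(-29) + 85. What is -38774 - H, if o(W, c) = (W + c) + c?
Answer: -38598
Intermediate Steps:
o(W, c) = W + 2*c
H = -176 (H = (9 + 2*0)*(-29) + 85 = (9 + 0)*(-29) + 85 = 9*(-29) + 85 = -261 + 85 = -176)
-38774 - H = -38774 - 1*(-176) = -38774 + 176 = -38598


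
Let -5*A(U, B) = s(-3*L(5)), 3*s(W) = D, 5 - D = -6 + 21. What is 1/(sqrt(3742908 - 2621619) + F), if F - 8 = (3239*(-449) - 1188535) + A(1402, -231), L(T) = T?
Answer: -23785536/62861292442543 - 9*sqrt(1121289)/62861292442543 ≈ -3.7853e-7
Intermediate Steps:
D = -10 (D = 5 - (-6 + 21) = 5 - 1*15 = 5 - 15 = -10)
s(W) = -10/3 (s(W) = (1/3)*(-10) = -10/3)
A(U, B) = 2/3 (A(U, B) = -1/5*(-10/3) = 2/3)
F = -7928512/3 (F = 8 + ((3239*(-449) - 1188535) + 2/3) = 8 + ((-1454311 - 1188535) + 2/3) = 8 + (-2642846 + 2/3) = 8 - 7928536/3 = -7928512/3 ≈ -2.6428e+6)
1/(sqrt(3742908 - 2621619) + F) = 1/(sqrt(3742908 - 2621619) - 7928512/3) = 1/(sqrt(1121289) - 7928512/3) = 1/(-7928512/3 + sqrt(1121289))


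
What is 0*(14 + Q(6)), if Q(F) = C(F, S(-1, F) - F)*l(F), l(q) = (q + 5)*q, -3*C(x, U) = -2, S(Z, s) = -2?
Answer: 0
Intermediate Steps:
C(x, U) = 2/3 (C(x, U) = -1/3*(-2) = 2/3)
l(q) = q*(5 + q) (l(q) = (5 + q)*q = q*(5 + q))
Q(F) = 2*F*(5 + F)/3 (Q(F) = 2*(F*(5 + F))/3 = 2*F*(5 + F)/3)
0*(14 + Q(6)) = 0*(14 + (2/3)*6*(5 + 6)) = 0*(14 + (2/3)*6*11) = 0*(14 + 44) = 0*58 = 0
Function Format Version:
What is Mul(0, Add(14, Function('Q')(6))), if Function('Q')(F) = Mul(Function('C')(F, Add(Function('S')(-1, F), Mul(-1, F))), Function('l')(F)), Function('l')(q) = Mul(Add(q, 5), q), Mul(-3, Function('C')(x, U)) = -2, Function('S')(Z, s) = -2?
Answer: 0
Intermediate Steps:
Function('C')(x, U) = Rational(2, 3) (Function('C')(x, U) = Mul(Rational(-1, 3), -2) = Rational(2, 3))
Function('l')(q) = Mul(q, Add(5, q)) (Function('l')(q) = Mul(Add(5, q), q) = Mul(q, Add(5, q)))
Function('Q')(F) = Mul(Rational(2, 3), F, Add(5, F)) (Function('Q')(F) = Mul(Rational(2, 3), Mul(F, Add(5, F))) = Mul(Rational(2, 3), F, Add(5, F)))
Mul(0, Add(14, Function('Q')(6))) = Mul(0, Add(14, Mul(Rational(2, 3), 6, Add(5, 6)))) = Mul(0, Add(14, Mul(Rational(2, 3), 6, 11))) = Mul(0, Add(14, 44)) = Mul(0, 58) = 0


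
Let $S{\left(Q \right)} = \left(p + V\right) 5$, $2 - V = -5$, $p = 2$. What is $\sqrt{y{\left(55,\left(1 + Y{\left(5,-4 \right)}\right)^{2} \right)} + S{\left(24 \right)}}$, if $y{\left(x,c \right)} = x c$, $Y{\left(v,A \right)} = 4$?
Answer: $2 \sqrt{355} \approx 37.683$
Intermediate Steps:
$V = 7$ ($V = 2 - -5 = 2 + 5 = 7$)
$y{\left(x,c \right)} = c x$
$S{\left(Q \right)} = 45$ ($S{\left(Q \right)} = \left(2 + 7\right) 5 = 9 \cdot 5 = 45$)
$\sqrt{y{\left(55,\left(1 + Y{\left(5,-4 \right)}\right)^{2} \right)} + S{\left(24 \right)}} = \sqrt{\left(1 + 4\right)^{2} \cdot 55 + 45} = \sqrt{5^{2} \cdot 55 + 45} = \sqrt{25 \cdot 55 + 45} = \sqrt{1375 + 45} = \sqrt{1420} = 2 \sqrt{355}$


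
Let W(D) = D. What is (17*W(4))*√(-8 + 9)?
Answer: 68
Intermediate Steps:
(17*W(4))*√(-8 + 9) = (17*4)*√(-8 + 9) = 68*√1 = 68*1 = 68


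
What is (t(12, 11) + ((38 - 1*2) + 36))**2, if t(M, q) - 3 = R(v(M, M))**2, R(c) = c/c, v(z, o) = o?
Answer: 5776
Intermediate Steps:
R(c) = 1
t(M, q) = 4 (t(M, q) = 3 + 1**2 = 3 + 1 = 4)
(t(12, 11) + ((38 - 1*2) + 36))**2 = (4 + ((38 - 1*2) + 36))**2 = (4 + ((38 - 2) + 36))**2 = (4 + (36 + 36))**2 = (4 + 72)**2 = 76**2 = 5776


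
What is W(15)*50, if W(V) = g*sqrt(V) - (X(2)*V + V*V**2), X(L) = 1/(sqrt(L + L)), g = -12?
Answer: -169125 - 600*sqrt(15) ≈ -1.7145e+5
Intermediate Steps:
X(L) = sqrt(2)/(2*sqrt(L)) (X(L) = 1/(sqrt(2*L)) = 1/(sqrt(2)*sqrt(L)) = sqrt(2)/(2*sqrt(L)))
W(V) = -V**3 - 12*sqrt(V) - V/2 (W(V) = -12*sqrt(V) - ((sqrt(2)/(2*sqrt(2)))*V + V*V**2) = -12*sqrt(V) - ((sqrt(2)*(sqrt(2)/2)/2)*V + V**3) = -12*sqrt(V) - (V/2 + V**3) = -12*sqrt(V) - (V**3 + V/2) = -12*sqrt(V) + (-V**3 - V/2) = -V**3 - 12*sqrt(V) - V/2)
W(15)*50 = (-1*15**3 - 12*sqrt(15) - 1/2*15)*50 = (-1*3375 - 12*sqrt(15) - 15/2)*50 = (-3375 - 12*sqrt(15) - 15/2)*50 = (-6765/2 - 12*sqrt(15))*50 = -169125 - 600*sqrt(15)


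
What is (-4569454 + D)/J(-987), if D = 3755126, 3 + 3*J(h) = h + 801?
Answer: 814328/63 ≈ 12926.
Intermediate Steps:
J(h) = 266 + h/3 (J(h) = -1 + (h + 801)/3 = -1 + (801 + h)/3 = -1 + (267 + h/3) = 266 + h/3)
(-4569454 + D)/J(-987) = (-4569454 + 3755126)/(266 + (⅓)*(-987)) = -814328/(266 - 329) = -814328/(-63) = -814328*(-1/63) = 814328/63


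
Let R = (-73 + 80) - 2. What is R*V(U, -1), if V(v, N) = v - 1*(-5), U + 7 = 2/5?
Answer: -8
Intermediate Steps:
U = -33/5 (U = -7 + 2/5 = -7 + 2*(⅕) = -7 + ⅖ = -33/5 ≈ -6.6000)
V(v, N) = 5 + v (V(v, N) = v + 5 = 5 + v)
R = 5 (R = 7 - 2 = 5)
R*V(U, -1) = 5*(5 - 33/5) = 5*(-8/5) = -8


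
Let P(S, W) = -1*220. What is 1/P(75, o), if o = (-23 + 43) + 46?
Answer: -1/220 ≈ -0.0045455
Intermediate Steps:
o = 66 (o = 20 + 46 = 66)
P(S, W) = -220
1/P(75, o) = 1/(-220) = -1/220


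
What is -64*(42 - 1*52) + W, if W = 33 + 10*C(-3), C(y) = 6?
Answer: 733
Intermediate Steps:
W = 93 (W = 33 + 10*6 = 33 + 60 = 93)
-64*(42 - 1*52) + W = -64*(42 - 1*52) + 93 = -64*(42 - 52) + 93 = -64*(-10) + 93 = 640 + 93 = 733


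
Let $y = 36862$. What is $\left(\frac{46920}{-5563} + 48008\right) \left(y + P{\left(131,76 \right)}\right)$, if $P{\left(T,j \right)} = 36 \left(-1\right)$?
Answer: $\frac{9833336852384}{5563} \approx 1.7676 \cdot 10^{9}$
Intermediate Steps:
$P{\left(T,j \right)} = -36$
$\left(\frac{46920}{-5563} + 48008\right) \left(y + P{\left(131,76 \right)}\right) = \left(\frac{46920}{-5563} + 48008\right) \left(36862 - 36\right) = \left(46920 \left(- \frac{1}{5563}\right) + 48008\right) 36826 = \left(- \frac{46920}{5563} + 48008\right) 36826 = \frac{267021584}{5563} \cdot 36826 = \frac{9833336852384}{5563}$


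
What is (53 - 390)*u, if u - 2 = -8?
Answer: 2022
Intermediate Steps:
u = -6 (u = 2 - 8 = -6)
(53 - 390)*u = (53 - 390)*(-6) = -337*(-6) = 2022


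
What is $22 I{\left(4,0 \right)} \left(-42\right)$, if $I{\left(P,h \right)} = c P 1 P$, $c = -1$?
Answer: $14784$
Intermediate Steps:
$I{\left(P,h \right)} = - P^{2}$ ($I{\left(P,h \right)} = - P 1 P = - P P = - P^{2}$)
$22 I{\left(4,0 \right)} \left(-42\right) = 22 \left(- 4^{2}\right) \left(-42\right) = 22 \left(\left(-1\right) 16\right) \left(-42\right) = 22 \left(-16\right) \left(-42\right) = \left(-352\right) \left(-42\right) = 14784$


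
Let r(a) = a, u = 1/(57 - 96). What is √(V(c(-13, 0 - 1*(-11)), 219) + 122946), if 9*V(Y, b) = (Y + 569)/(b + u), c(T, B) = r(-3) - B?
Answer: √89666690323/854 ≈ 350.64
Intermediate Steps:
u = -1/39 (u = 1/(-39) = -1/39 ≈ -0.025641)
c(T, B) = -3 - B
V(Y, b) = (569 + Y)/(9*(-1/39 + b)) (V(Y, b) = ((Y + 569)/(b - 1/39))/9 = ((569 + Y)/(-1/39 + b))/9 = (569 + Y)/(9*(-1/39 + b)))
√(V(c(-13, 0 - 1*(-11)), 219) + 122946) = √(13*(569 + (-3 - (0 - 1*(-11))))/(3*(-1 + 39*219)) + 122946) = √(13*(569 + (-3 - (0 + 11)))/(3*(-1 + 8541)) + 122946) = √((13/3)*(569 + (-3 - 1*11))/8540 + 122946) = √((13/3)*(1/8540)*(569 + (-3 - 11)) + 122946) = √((13/3)*(1/8540)*(569 - 14) + 122946) = √((13/3)*(1/8540)*555 + 122946) = √(481/1708 + 122946) = √(209992249/1708) = √89666690323/854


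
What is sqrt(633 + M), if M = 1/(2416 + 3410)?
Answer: sqrt(21485466534)/5826 ≈ 25.159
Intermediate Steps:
M = 1/5826 ≈ 0.00017164
sqrt(633 + M) = sqrt(633 + 1/5826) = sqrt(3687859/5826) = sqrt(21485466534)/5826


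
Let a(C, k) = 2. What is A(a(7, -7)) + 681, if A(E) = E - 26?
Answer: 657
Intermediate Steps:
A(E) = -26 + E
A(a(7, -7)) + 681 = (-26 + 2) + 681 = -24 + 681 = 657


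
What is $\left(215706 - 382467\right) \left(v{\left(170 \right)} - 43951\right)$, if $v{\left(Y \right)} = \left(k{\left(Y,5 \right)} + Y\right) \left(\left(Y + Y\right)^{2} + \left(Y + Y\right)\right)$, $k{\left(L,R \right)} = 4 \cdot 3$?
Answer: $-3511507889169$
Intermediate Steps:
$k{\left(L,R \right)} = 12$
$v{\left(Y \right)} = \left(12 + Y\right) \left(2 Y + 4 Y^{2}\right)$ ($v{\left(Y \right)} = \left(12 + Y\right) \left(\left(Y + Y\right)^{2} + \left(Y + Y\right)\right) = \left(12 + Y\right) \left(\left(2 Y\right)^{2} + 2 Y\right) = \left(12 + Y\right) \left(4 Y^{2} + 2 Y\right) = \left(12 + Y\right) \left(2 Y + 4 Y^{2}\right)$)
$\left(215706 - 382467\right) \left(v{\left(170 \right)} - 43951\right) = \left(215706 - 382467\right) \left(2 \cdot 170 \left(12 + 2 \cdot 170^{2} + 25 \cdot 170\right) - 43951\right) = - 166761 \left(2 \cdot 170 \left(12 + 2 \cdot 28900 + 4250\right) - 43951\right) = - 166761 \left(2 \cdot 170 \left(12 + 57800 + 4250\right) - 43951\right) = - 166761 \left(2 \cdot 170 \cdot 62062 - 43951\right) = - 166761 \left(21101080 - 43951\right) = \left(-166761\right) 21057129 = -3511507889169$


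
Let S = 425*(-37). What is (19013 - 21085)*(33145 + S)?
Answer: -36094240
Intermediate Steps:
S = -15725
(19013 - 21085)*(33145 + S) = (19013 - 21085)*(33145 - 15725) = -2072*17420 = -36094240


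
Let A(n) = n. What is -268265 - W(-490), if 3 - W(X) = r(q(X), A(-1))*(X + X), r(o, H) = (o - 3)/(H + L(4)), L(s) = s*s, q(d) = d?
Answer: -708176/3 ≈ -2.3606e+5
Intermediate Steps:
L(s) = s²
r(o, H) = (-3 + o)/(16 + H) (r(o, H) = (o - 3)/(H + 4²) = (-3 + o)/(H + 16) = (-3 + o)/(16 + H))
W(X) = 3 - 2*X*(-⅕ + X/15) (W(X) = 3 - (-3 + X)/(16 - 1)*(X + X) = 3 - (-3 + X)/15*2*X = 3 - (-⅕ + X/15)*2*X = 3 - 2*X*(-⅕ + X/15))
-268265 - W(-490) = -268265 - (3 - 2/15*(-490)*(-3 - 490)) = -268265 - (3 - 2/15*(-490)*(-493)) = -268265 - (3 - 96628/3) = -268265 - 1*(-96619/3) = -268265 + 96619/3 = -708176/3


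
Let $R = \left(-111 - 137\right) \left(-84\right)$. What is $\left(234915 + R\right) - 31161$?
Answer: $224586$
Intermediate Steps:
$R = 20832$ ($R = \left(-248\right) \left(-84\right) = 20832$)
$\left(234915 + R\right) - 31161 = \left(234915 + 20832\right) - 31161 = 255747 - 31161 = 224586$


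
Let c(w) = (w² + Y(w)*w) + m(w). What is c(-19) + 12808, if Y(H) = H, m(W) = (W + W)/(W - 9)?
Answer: 189439/14 ≈ 13531.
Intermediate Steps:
m(W) = 2*W/(-9 + W) (m(W) = (2*W)/(-9 + W) = 2*W/(-9 + W))
c(w) = 2*w² + 2*w/(-9 + w) (c(w) = (w² + w*w) + 2*w/(-9 + w) = (w² + w²) + 2*w/(-9 + w) = 2*w² + 2*w/(-9 + w))
c(-19) + 12808 = 2*(-19)*(1 - 19*(-9 - 19))/(-9 - 19) + 12808 = 2*(-19)*(1 - 19*(-28))/(-28) + 12808 = 2*(-19)*(-1/28)*(1 + 532) + 12808 = 2*(-19)*(-1/28)*533 + 12808 = 10127/14 + 12808 = 189439/14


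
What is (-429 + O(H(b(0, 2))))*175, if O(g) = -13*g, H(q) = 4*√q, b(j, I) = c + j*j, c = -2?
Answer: -75075 - 9100*I*√2 ≈ -75075.0 - 12869.0*I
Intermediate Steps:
b(j, I) = -2 + j² (b(j, I) = -2 + j*j = -2 + j²)
(-429 + O(H(b(0, 2))))*175 = (-429 - 52*√(-2 + 0²))*175 = (-429 - 52*√(-2 + 0))*175 = (-429 - 52*√(-2))*175 = (-429 - 52*I*√2)*175 = -75075 - 9100*I*√2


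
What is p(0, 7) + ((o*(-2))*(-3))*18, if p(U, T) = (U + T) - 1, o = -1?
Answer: -102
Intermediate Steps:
p(U, T) = -1 + T + U (p(U, T) = (T + U) - 1 = -1 + T + U)
p(0, 7) + ((o*(-2))*(-3))*18 = (-1 + 7 + 0) + (-1*(-2)*(-3))*18 = 6 + (2*(-3))*18 = 6 - 6*18 = 6 - 108 = -102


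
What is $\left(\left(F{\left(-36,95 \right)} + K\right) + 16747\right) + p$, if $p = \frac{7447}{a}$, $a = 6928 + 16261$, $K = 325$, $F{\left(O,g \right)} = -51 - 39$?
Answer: $\frac{393803045}{23189} \approx 16982.0$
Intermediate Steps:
$F{\left(O,g \right)} = -90$
$a = 23189$
$p = \frac{7447}{23189} \approx 0.32114$
$\left(\left(F{\left(-36,95 \right)} + K\right) + 16747\right) + p = \left(\left(-90 + 325\right) + 16747\right) + \frac{7447}{23189} = \left(235 + 16747\right) + \frac{7447}{23189} = 16982 + \frac{7447}{23189} = \frac{393803045}{23189}$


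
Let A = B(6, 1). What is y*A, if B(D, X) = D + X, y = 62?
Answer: 434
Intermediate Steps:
A = 7 (A = 6 + 1 = 7)
y*A = 62*7 = 434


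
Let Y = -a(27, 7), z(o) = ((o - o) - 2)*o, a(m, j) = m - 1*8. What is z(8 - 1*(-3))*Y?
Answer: 418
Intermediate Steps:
a(m, j) = -8 + m (a(m, j) = m - 8 = -8 + m)
z(o) = -2*o (z(o) = (0 - 2)*o = -2*o)
Y = -19 (Y = -(-8 + 27) = -1*19 = -19)
z(8 - 1*(-3))*Y = -2*(8 - 1*(-3))*(-19) = -2*(8 + 3)*(-19) = -2*11*(-19) = -22*(-19) = 418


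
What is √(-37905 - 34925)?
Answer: I*√72830 ≈ 269.87*I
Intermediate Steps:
√(-37905 - 34925) = √(-72830) = I*√72830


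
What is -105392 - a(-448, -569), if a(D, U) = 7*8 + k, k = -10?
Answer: -105438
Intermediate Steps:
a(D, U) = 46 (a(D, U) = 7*8 - 10 = 56 - 10 = 46)
-105392 - a(-448, -569) = -105392 - 1*46 = -105392 - 46 = -105438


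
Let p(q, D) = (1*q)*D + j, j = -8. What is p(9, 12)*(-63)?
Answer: -6300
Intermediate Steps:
p(q, D) = -8 + D*q (p(q, D) = (1*q)*D - 8 = q*D - 8 = D*q - 8 = -8 + D*q)
p(9, 12)*(-63) = (-8 + 12*9)*(-63) = (-8 + 108)*(-63) = 100*(-63) = -6300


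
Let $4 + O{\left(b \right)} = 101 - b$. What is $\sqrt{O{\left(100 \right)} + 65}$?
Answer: $\sqrt{62} \approx 7.874$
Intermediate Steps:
$O{\left(b \right)} = 97 - b$ ($O{\left(b \right)} = -4 - \left(-101 + b\right) = 97 - b$)
$\sqrt{O{\left(100 \right)} + 65} = \sqrt{\left(97 - 100\right) + 65} = \sqrt{-3 + 65} = \sqrt{62}$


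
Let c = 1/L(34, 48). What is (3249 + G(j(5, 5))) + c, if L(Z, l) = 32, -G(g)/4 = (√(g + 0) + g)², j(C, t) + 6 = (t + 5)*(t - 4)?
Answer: 99361/32 ≈ 3105.0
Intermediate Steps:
j(C, t) = -6 + (-4 + t)*(5 + t) (j(C, t) = -6 + (t + 5)*(t - 4) = -6 + (5 + t)*(-4 + t) = -6 + (-4 + t)*(5 + t))
G(g) = -4*(g + √g)² (G(g) = -4*(√(g + 0) + g)² = -4*(√g + g)² = -4*(g + √g)²)
c = 1/32 ≈ 0.031250
(3249 + G(j(5, 5))) + c = (3249 - 4*((-26 + 5 + 5²) + √(-26 + 5 + 5²))²) + 1/32 = (3249 - 4*((-26 + 5 + 25) + √(-26 + 5 + 25))²) + 1/32 = (3249 - 4*(4 + √4)²) + 1/32 = (3249 - 4*(4 + 2)²) + 1/32 = (3249 - 4*6²) + 1/32 = (3249 - 4*36) + 1/32 = (3249 - 144) + 1/32 = 3105 + 1/32 = 99361/32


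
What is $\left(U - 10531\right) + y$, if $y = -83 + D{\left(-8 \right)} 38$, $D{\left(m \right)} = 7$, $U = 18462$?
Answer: $8114$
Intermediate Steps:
$y = 183$ ($y = -83 + 7 \cdot 38 = -83 + 266 = 183$)
$\left(U - 10531\right) + y = \left(18462 - 10531\right) + 183 = 7931 + 183 = 8114$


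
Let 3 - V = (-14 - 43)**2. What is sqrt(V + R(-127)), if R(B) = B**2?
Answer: sqrt(12883) ≈ 113.50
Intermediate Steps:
V = -3246 (V = 3 - (-14 - 43)**2 = 3 - 1*(-57)**2 = 3 - 1*3249 = 3 - 3249 = -3246)
sqrt(V + R(-127)) = sqrt(-3246 + (-127)**2) = sqrt(-3246 + 16129) = sqrt(12883)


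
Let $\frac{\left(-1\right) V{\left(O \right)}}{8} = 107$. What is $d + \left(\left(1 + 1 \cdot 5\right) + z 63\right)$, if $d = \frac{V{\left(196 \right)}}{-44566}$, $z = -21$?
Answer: $- \frac{29346283}{22283} \approx -1317.0$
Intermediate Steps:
$V{\left(O \right)} = -856$ ($V{\left(O \right)} = \left(-8\right) 107 = -856$)
$d = \frac{428}{22283}$ ($d = - \frac{856}{-44566} = \left(-856\right) \left(- \frac{1}{44566}\right) = \frac{428}{22283} \approx 0.019207$)
$d + \left(\left(1 + 1 \cdot 5\right) + z 63\right) = \frac{428}{22283} + \left(\left(1 + 1 \cdot 5\right) - 1323\right) = \frac{428}{22283} + \left(\left(1 + 5\right) - 1323\right) = \frac{428}{22283} + \left(6 - 1323\right) = \frac{428}{22283} - 1317 = - \frac{29346283}{22283}$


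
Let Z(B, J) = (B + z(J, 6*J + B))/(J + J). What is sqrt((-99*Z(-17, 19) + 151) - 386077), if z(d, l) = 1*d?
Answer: I*sqrt(139321167)/19 ≈ 621.23*I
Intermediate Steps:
z(d, l) = d
Z(B, J) = (B + J)/(2*J) (Z(B, J) = (B + J)/(J + J) = (B + J)/((2*J)) = (B + J)*(1/(2*J)) = (B + J)/(2*J))
sqrt((-99*Z(-17, 19) + 151) - 386077) = sqrt((-99*(-17 + 19)/(2*19) + 151) - 386077) = sqrt((-99*2/(2*19) + 151) - 386077) = sqrt((-99*1/19 + 151) - 386077) = sqrt((-99/19 + 151) - 386077) = sqrt(2770/19 - 386077) = sqrt(-7332693/19) = I*sqrt(139321167)/19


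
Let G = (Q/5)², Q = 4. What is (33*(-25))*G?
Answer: -528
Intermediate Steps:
G = 16/25 (G = (4/5)² = (4*(⅕))² = (⅘)² = 16/25 ≈ 0.64000)
(33*(-25))*G = (33*(-25))*(16/25) = -825*16/25 = -528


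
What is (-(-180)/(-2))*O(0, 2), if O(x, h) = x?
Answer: 0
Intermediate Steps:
(-(-180)/(-2))*O(0, 2) = -(-180)/(-2)*0 = -(-180)*(-1)/2*0 = -9*10*0 = -90*0 = 0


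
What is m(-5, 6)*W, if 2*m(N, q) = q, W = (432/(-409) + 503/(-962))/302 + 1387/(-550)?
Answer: -247726571013/32676686900 ≈ -7.5811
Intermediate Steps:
W = -82575523671/32676686900 (W = (432*(-1/409) + 503*(-1/962))*(1/302) + 1387*(-1/550) = (-432/409 - 503/962)*(1/302) - 1387/550 = -621311/393458*1/302 - 1387/550 = -621311/118824316 - 1387/550 = -82575523671/32676686900 ≈ -2.5270)
m(N, q) = q/2
m(-5, 6)*W = ((½)*6)*(-82575523671/32676686900) = 3*(-82575523671/32676686900) = -247726571013/32676686900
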